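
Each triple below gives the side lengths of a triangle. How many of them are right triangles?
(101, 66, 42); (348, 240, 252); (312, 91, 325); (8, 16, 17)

2

(101,66,42): 42²+66² = 6120 < 10201 = 101² → obtuse
(348,240,252): 240²+252² = 121104 = 348² → right
(312,91,325): 91²+312² = 105625 = 325² → right
(8,16,17): 8²+16² = 320 > 289 = 17² → acute
2 of the 4 are right.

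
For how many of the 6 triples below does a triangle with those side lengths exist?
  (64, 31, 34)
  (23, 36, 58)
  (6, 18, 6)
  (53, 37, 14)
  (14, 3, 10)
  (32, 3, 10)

2

(31,34,64): 31+34 > 64 → valid
(23,36,58): 23+36 > 58 → valid
(6,6,18): 6+6 ≤ 18 → not valid
(14,37,53): 14+37 ≤ 53 → not valid
(3,10,14): 3+10 ≤ 14 → not valid
(3,10,32): 3+10 ≤ 32 → not valid
2 of the 6 triples form a triangle.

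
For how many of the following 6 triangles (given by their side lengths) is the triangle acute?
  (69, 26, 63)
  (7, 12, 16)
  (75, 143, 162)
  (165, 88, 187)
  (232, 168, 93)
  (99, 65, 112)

(69,26,63): 26²+63² = 4645 < 4761 = 69² → obtuse
(7,12,16): 7²+12² = 193 < 256 = 16² → obtuse
(75,143,162): 75²+143² = 26074 < 26244 = 162² → obtuse
(165,88,187): 88²+165² = 34969 = 187² → right
(232,168,93): 93²+168² = 36873 < 53824 = 232² → obtuse
(99,65,112): 65²+99² = 14026 > 12544 = 112² → acute
1 of the 6 is acute.

1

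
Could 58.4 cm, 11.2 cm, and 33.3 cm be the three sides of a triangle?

No

The longest side is 58.4, but the other two sum to only 44.5.
44.5 < 58.4, so the triangle inequality fails.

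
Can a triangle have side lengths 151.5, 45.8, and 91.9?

The longest side is 151.5, but the other two sum to only 137.7.
137.7 < 151.5, so the triangle inequality fails.

No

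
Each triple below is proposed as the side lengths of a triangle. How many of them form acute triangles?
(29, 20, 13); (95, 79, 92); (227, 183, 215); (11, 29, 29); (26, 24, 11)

4

(29,20,13): 13²+20² = 569 < 841 = 29² → obtuse
(95,79,92): 79²+92² = 14705 > 9025 = 95² → acute
(227,183,215): 183²+215² = 79714 > 51529 = 227² → acute
(11,29,29): 11²+29² = 962 > 841 = 29² → acute
(26,24,11): 11²+24² = 697 > 676 = 26² → acute
4 of the 5 are acute.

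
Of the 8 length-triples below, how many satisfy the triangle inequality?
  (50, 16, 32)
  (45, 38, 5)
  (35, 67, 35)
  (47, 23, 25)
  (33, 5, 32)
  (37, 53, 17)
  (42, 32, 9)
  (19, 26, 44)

(16,32,50): 16+32 ≤ 50 → not valid
(5,38,45): 5+38 ≤ 45 → not valid
(35,35,67): 35+35 > 67 → valid
(23,25,47): 23+25 > 47 → valid
(5,32,33): 5+32 > 33 → valid
(17,37,53): 17+37 > 53 → valid
(9,32,42): 9+32 ≤ 42 → not valid
(19,26,44): 19+26 > 44 → valid
5 of the 8 triples form a triangle.

5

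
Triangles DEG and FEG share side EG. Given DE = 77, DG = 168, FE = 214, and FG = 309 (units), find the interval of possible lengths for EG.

From triangle DEG: |77 − 168| < EG < 77 + 168, i.e. 91 < EG < 245.
From triangle FEG: 95 < EG < 523.
Both must hold, so EG lies in the intersection.

95 < EG < 245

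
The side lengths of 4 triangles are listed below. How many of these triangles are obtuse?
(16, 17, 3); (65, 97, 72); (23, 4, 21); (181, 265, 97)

3

(16,17,3): 3²+16² = 265 < 289 = 17² → obtuse
(65,97,72): 65²+72² = 9409 = 97² → right
(23,4,21): 4²+21² = 457 < 529 = 23² → obtuse
(181,265,97): 97²+181² = 42170 < 70225 = 265² → obtuse
3 of the 4 are obtuse.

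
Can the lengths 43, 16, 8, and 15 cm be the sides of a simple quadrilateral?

No

For a quadrilateral, each side must be shorter than the sum of the others.
Here the longest side is 43, but the remaining 3 sides sum to only 39.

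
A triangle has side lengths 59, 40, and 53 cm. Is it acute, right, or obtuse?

Compare the square of the longest side to the sum of squares of the other two: 40² + 53² = 4409 > 3481 = 59².

acute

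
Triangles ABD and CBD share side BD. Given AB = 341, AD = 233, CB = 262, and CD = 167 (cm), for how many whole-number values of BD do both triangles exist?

320

From triangle ABD: 108 < BD < 574.
From triangle CBD: 95 < BD < 429.
Intersection: 108 < BD < 429, so integers 109 through 428: 320 values.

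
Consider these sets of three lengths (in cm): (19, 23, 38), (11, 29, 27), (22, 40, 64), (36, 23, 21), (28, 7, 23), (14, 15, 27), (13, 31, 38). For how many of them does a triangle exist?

6

(19,23,38): 19+23 > 38 → valid
(11,27,29): 11+27 > 29 → valid
(22,40,64): 22+40 ≤ 64 → not valid
(21,23,36): 21+23 > 36 → valid
(7,23,28): 7+23 > 28 → valid
(14,15,27): 14+15 > 27 → valid
(13,31,38): 13+31 > 38 → valid
6 of the 7 triples form a triangle.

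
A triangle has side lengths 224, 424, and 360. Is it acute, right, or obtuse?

Compare the square of the longest side to the sum of squares of the other two: 224² + 360² = 179776 = 424².

right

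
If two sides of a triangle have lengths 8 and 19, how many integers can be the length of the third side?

The third side lies in the open interval (11, 27).
Integers from 12 to 26 inclusive: 26 − 12 + 1 = 15.

15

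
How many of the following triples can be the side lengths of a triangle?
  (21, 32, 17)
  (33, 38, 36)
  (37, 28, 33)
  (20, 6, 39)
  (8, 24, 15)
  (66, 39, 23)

(17,21,32): 17+21 > 32 → valid
(33,36,38): 33+36 > 38 → valid
(28,33,37): 28+33 > 37 → valid
(6,20,39): 6+20 ≤ 39 → not valid
(8,15,24): 8+15 ≤ 24 → not valid
(23,39,66): 23+39 ≤ 66 → not valid
3 of the 6 triples form a triangle.

3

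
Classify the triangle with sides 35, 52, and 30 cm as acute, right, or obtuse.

Compare the square of the longest side to the sum of squares of the other two: 30² + 35² = 2125 < 2704 = 52².

obtuse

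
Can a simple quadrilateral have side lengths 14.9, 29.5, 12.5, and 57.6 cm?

For a quadrilateral, each side must be shorter than the sum of the others.
Here the longest side is 57.6, but the remaining 3 sides sum to only 56.9.

No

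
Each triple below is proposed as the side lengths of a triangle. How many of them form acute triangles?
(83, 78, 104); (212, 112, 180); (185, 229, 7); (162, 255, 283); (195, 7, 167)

(83,78,104): 78²+83² = 12973 > 10816 = 104² → acute
(212,112,180): 112²+180² = 44944 = 212² → right
(185,229,7): 7+185 ≤ 229, not a triangle
(162,255,283): 162²+255² = 91269 > 80089 = 283² → acute
(195,7,167): 7+167 ≤ 195, not a triangle
2 of the 5 are acute.

2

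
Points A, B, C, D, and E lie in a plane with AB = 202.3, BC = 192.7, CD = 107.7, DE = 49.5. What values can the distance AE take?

The maximum is all hops collinear in one direction: 202.3 + 192.7 + 107.7 + 49.5 = 552.2.
The longest hop is 202.3; the others sum to 349.9. Since 202.3 ≤ 349.9, the path can fold back on itself completely, so the minimum distance is 0.

0 ≤ AE ≤ 552.2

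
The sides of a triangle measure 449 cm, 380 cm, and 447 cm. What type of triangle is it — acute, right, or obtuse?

Compare the square of the longest side to the sum of squares of the other two: 380² + 447² = 344209 > 201601 = 449².

acute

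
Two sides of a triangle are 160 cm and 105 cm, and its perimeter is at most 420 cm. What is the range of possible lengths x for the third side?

Triangle inequality alone gives 55 < x < 265.
The perimeter condition gives x ≤ 420 − 160 − 105 = 155.
Intersecting the two: 55 < x ≤ 155.

55 < x ≤ 155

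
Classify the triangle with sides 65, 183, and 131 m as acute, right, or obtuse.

Compare the square of the longest side to the sum of squares of the other two: 65² + 131² = 21386 < 33489 = 183².

obtuse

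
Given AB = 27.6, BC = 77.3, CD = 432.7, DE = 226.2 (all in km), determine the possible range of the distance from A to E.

101.6 ≤ AE ≤ 763.8 km

The maximum is all hops collinear in one direction: 27.6 + 77.3 + 432.7 + 226.2 = 763.8.
The longest hop is 432.7; the others sum to 331.1. Folding the others back against it leaves at least 432.7 − 331.1 = 101.6.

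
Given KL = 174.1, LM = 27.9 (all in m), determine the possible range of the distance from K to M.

By the triangle inequality, |174.1 − 27.9| ≤ KM ≤ 174.1 + 27.9.

146.2 ≤ KM ≤ 202.0 m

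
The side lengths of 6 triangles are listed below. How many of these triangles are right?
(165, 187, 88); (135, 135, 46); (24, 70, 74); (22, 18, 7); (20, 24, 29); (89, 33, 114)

2

(165,187,88): 88²+165² = 34969 = 187² → right
(135,135,46): 46²+135² = 20341 > 18225 = 135² → acute
(24,70,74): 24²+70² = 5476 = 74² → right
(22,18,7): 7²+18² = 373 < 484 = 22² → obtuse
(20,24,29): 20²+24² = 976 > 841 = 29² → acute
(89,33,114): 33²+89² = 9010 < 12996 = 114² → obtuse
2 of the 6 are right.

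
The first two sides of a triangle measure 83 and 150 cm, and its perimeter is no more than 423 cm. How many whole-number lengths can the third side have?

Triangle inequality: 67 < x < 233. Perimeter ≤ 423 gives x ≤ 423 − 83 − 150 = 190.
So 67 < x ≤ 190; integers 68 through 190: 123 values.

123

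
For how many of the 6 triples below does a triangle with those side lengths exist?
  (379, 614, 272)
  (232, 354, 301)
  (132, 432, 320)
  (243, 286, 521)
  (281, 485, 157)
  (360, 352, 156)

5

(272,379,614): 272+379 > 614 → valid
(232,301,354): 232+301 > 354 → valid
(132,320,432): 132+320 > 432 → valid
(243,286,521): 243+286 > 521 → valid
(157,281,485): 157+281 ≤ 485 → not valid
(156,352,360): 156+352 > 360 → valid
5 of the 6 triples form a triangle.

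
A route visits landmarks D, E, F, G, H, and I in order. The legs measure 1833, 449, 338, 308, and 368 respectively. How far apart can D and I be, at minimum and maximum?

370 ≤ DI ≤ 3296

The maximum is all hops collinear in one direction: 1833 + 449 + 338 + 308 + 368 = 3296.
The longest hop is 1833; the others sum to 1463. Folding the others back against it leaves at least 1833 − 1463 = 370.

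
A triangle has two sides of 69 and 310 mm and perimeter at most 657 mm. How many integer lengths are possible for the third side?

37

Triangle inequality: 241 < x < 379. Perimeter ≤ 657 gives x ≤ 657 − 69 − 310 = 278.
So 241 < x ≤ 278; integers 242 through 278: 37 values.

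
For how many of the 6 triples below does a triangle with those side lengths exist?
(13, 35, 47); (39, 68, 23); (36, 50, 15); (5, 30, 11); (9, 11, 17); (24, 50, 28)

(13,35,47): 13+35 > 47 → valid
(23,39,68): 23+39 ≤ 68 → not valid
(15,36,50): 15+36 > 50 → valid
(5,11,30): 5+11 ≤ 30 → not valid
(9,11,17): 9+11 > 17 → valid
(24,28,50): 24+28 > 50 → valid
4 of the 6 triples form a triangle.

4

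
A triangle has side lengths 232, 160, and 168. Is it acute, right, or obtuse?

right

Compare the square of the longest side to the sum of squares of the other two: 160² + 168² = 53824 = 232².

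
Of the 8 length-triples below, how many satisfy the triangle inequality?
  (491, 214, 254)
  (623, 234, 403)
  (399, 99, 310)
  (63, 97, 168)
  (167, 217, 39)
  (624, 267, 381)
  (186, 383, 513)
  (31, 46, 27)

5

(214,254,491): 214+254 ≤ 491 → not valid
(234,403,623): 234+403 > 623 → valid
(99,310,399): 99+310 > 399 → valid
(63,97,168): 63+97 ≤ 168 → not valid
(39,167,217): 39+167 ≤ 217 → not valid
(267,381,624): 267+381 > 624 → valid
(186,383,513): 186+383 > 513 → valid
(27,31,46): 27+31 > 46 → valid
5 of the 8 triples form a triangle.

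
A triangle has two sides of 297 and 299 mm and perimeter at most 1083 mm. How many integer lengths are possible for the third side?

485

Triangle inequality: 2 < x < 596. Perimeter ≤ 1083 gives x ≤ 1083 − 297 − 299 = 487.
So 2 < x ≤ 487; integers 3 through 487: 485 values.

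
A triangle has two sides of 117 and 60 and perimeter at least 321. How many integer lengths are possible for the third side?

33

Triangle inequality: 57 < x < 177. Perimeter ≥ 321 gives x ≥ 321 − 117 − 60 = 144.
So 144 ≤ x < 177; integers 144 through 176: 33 values.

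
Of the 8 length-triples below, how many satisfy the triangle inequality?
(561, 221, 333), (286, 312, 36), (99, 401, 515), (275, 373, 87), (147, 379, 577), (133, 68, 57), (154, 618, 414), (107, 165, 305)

(221,333,561): 221+333 ≤ 561 → not valid
(36,286,312): 36+286 > 312 → valid
(99,401,515): 99+401 ≤ 515 → not valid
(87,275,373): 87+275 ≤ 373 → not valid
(147,379,577): 147+379 ≤ 577 → not valid
(57,68,133): 57+68 ≤ 133 → not valid
(154,414,618): 154+414 ≤ 618 → not valid
(107,165,305): 107+165 ≤ 305 → not valid
1 of the 8 triples forms a triangle.

1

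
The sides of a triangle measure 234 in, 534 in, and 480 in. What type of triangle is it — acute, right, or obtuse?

right

Compare the square of the longest side to the sum of squares of the other two: 234² + 480² = 285156 = 534².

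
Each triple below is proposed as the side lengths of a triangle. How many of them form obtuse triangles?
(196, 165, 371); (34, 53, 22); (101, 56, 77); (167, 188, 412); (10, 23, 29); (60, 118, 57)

(196,165,371): 165+196 ≤ 371, not a triangle
(34,53,22): 22²+34² = 1640 < 2809 = 53² → obtuse
(101,56,77): 56²+77² = 9065 < 10201 = 101² → obtuse
(167,188,412): 167+188 ≤ 412, not a triangle
(10,23,29): 10²+23² = 629 < 841 = 29² → obtuse
(60,118,57): 57+60 ≤ 118, not a triangle
3 of the 6 are obtuse.

3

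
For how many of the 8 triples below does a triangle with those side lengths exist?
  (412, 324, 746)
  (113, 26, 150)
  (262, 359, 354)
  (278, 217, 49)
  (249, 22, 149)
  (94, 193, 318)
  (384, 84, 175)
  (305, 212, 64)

(324,412,746): 324+412 ≤ 746 → not valid
(26,113,150): 26+113 ≤ 150 → not valid
(262,354,359): 262+354 > 359 → valid
(49,217,278): 49+217 ≤ 278 → not valid
(22,149,249): 22+149 ≤ 249 → not valid
(94,193,318): 94+193 ≤ 318 → not valid
(84,175,384): 84+175 ≤ 384 → not valid
(64,212,305): 64+212 ≤ 305 → not valid
1 of the 8 triples forms a triangle.

1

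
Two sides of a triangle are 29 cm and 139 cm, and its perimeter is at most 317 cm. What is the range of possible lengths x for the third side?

110 < x ≤ 149

Triangle inequality alone gives 110 < x < 168.
The perimeter condition gives x ≤ 317 − 29 − 139 = 149.
Intersecting the two: 110 < x ≤ 149.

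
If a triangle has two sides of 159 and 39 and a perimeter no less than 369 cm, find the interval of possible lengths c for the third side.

171 ≤ c < 198

Triangle inequality alone gives 120 < c < 198.
The perimeter condition gives c ≥ 369 − 159 − 39 = 171.
Intersecting the two: 171 ≤ c < 198.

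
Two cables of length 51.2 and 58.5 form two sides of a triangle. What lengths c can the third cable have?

7.3 < c < 109.7

By the triangle inequality, c must be less than 51.2 + 58.5 = 109.7 and greater than |51.2 − 58.5| = 7.3.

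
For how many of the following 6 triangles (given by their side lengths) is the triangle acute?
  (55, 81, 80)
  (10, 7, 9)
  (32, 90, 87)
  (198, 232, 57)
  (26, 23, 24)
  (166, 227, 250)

5

(55,81,80): 55²+80² = 9425 > 6561 = 81² → acute
(10,7,9): 7²+9² = 130 > 100 = 10² → acute
(32,90,87): 32²+87² = 8593 > 8100 = 90² → acute
(198,232,57): 57²+198² = 42453 < 53824 = 232² → obtuse
(26,23,24): 23²+24² = 1105 > 676 = 26² → acute
(166,227,250): 166²+227² = 79085 > 62500 = 250² → acute
5 of the 6 are acute.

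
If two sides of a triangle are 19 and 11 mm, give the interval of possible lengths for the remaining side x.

By the triangle inequality, x must be less than 19 + 11 = 30 and greater than |19 − 11| = 8.

8 < x < 30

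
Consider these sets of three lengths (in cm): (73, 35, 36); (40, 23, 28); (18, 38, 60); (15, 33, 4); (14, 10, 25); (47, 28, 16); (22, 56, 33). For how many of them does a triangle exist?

1

(35,36,73): 35+36 ≤ 73 → not valid
(23,28,40): 23+28 > 40 → valid
(18,38,60): 18+38 ≤ 60 → not valid
(4,15,33): 4+15 ≤ 33 → not valid
(10,14,25): 10+14 ≤ 25 → not valid
(16,28,47): 16+28 ≤ 47 → not valid
(22,33,56): 22+33 ≤ 56 → not valid
1 of the 7 triples forms a triangle.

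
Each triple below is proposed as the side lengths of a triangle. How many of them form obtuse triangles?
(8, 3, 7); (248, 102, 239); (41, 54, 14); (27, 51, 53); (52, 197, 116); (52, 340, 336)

2

(8,3,7): 3²+7² = 58 < 64 = 8² → obtuse
(248,102,239): 102²+239² = 67525 > 61504 = 248² → acute
(41,54,14): 14²+41² = 1877 < 2916 = 54² → obtuse
(27,51,53): 27²+51² = 3330 > 2809 = 53² → acute
(52,197,116): 52+116 ≤ 197, not a triangle
(52,340,336): 52²+336² = 115600 = 340² → right
2 of the 6 are obtuse.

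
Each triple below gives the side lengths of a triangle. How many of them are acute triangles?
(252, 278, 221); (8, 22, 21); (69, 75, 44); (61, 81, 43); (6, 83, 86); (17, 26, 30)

(252,278,221): 221²+252² = 112345 > 77284 = 278² → acute
(8,22,21): 8²+21² = 505 > 484 = 22² → acute
(69,75,44): 44²+69² = 6697 > 5625 = 75² → acute
(61,81,43): 43²+61² = 5570 < 6561 = 81² → obtuse
(6,83,86): 6²+83² = 6925 < 7396 = 86² → obtuse
(17,26,30): 17²+26² = 965 > 900 = 30² → acute
4 of the 6 are acute.

4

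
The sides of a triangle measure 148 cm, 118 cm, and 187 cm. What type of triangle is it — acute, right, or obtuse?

acute

Compare the square of the longest side to the sum of squares of the other two: 118² + 148² = 35828 > 34969 = 187².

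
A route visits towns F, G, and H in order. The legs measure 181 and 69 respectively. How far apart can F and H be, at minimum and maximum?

112 ≤ FH ≤ 250

By the triangle inequality, |181 − 69| ≤ FH ≤ 181 + 69.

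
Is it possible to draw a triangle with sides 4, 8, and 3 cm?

No

The longest side is 8, but the other two sum to only 7.
7 < 8, so the triangle inequality fails.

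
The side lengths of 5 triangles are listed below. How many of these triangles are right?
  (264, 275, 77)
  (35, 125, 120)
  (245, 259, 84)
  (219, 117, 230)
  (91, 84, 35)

(264,275,77): 77²+264² = 75625 = 275² → right
(35,125,120): 35²+120² = 15625 = 125² → right
(245,259,84): 84²+245² = 67081 = 259² → right
(219,117,230): 117²+219² = 61650 > 52900 = 230² → acute
(91,84,35): 35²+84² = 8281 = 91² → right
4 of the 5 are right.

4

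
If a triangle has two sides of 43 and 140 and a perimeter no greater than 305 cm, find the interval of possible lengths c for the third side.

97 < c ≤ 122

Triangle inequality alone gives 97 < c < 183.
The perimeter condition gives c ≤ 305 − 43 − 140 = 122.
Intersecting the two: 97 < c ≤ 122.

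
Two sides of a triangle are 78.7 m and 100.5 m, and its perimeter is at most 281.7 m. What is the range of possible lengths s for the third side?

21.8 < s ≤ 102.5 m

Triangle inequality alone gives 21.8 < s < 179.2.
The perimeter condition gives s ≤ 281.7 − 78.7 − 100.5 = 102.5.
Intersecting the two: 21.8 < s ≤ 102.5.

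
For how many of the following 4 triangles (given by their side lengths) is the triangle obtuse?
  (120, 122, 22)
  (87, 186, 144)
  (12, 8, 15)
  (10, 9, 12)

2

(120,122,22): 22²+120² = 14884 = 122² → right
(87,186,144): 87²+144² = 28305 < 34596 = 186² → obtuse
(12,8,15): 8²+12² = 208 < 225 = 15² → obtuse
(10,9,12): 9²+10² = 181 > 144 = 12² → acute
2 of the 4 are obtuse.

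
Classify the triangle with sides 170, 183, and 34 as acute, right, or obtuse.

Compare the square of the longest side to the sum of squares of the other two: 34² + 170² = 30056 < 33489 = 183².

obtuse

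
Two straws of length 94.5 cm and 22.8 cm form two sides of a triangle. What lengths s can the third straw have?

By the triangle inequality, s must be less than 94.5 + 22.8 = 117.3 and greater than |94.5 − 22.8| = 71.7.

71.7 < s < 117.3 (cm)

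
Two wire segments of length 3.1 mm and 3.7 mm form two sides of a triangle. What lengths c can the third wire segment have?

By the triangle inequality, c must be less than 3.1 + 3.7 = 6.8 and greater than |3.1 − 3.7| = 0.6.

0.6 < c < 6.8 (mm)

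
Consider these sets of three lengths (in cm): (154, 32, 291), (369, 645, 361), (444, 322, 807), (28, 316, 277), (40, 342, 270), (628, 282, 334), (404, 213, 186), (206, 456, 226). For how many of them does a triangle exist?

(32,154,291): 32+154 ≤ 291 → not valid
(361,369,645): 361+369 > 645 → valid
(322,444,807): 322+444 ≤ 807 → not valid
(28,277,316): 28+277 ≤ 316 → not valid
(40,270,342): 40+270 ≤ 342 → not valid
(282,334,628): 282+334 ≤ 628 → not valid
(186,213,404): 186+213 ≤ 404 → not valid
(206,226,456): 206+226 ≤ 456 → not valid
1 of the 8 triples forms a triangle.

1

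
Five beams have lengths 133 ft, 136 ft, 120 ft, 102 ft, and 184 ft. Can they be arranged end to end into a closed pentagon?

Yes

A pentagon exists iff every side is shorter than the sum of the others — equivalently, the longest side is less than the sum of the rest.
Longest side 184 < 491 (sum of the remaining 4), so yes.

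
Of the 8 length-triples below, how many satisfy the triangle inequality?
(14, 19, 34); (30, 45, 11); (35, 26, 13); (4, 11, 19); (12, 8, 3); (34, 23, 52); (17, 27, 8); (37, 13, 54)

2

(14,19,34): 14+19 ≤ 34 → not valid
(11,30,45): 11+30 ≤ 45 → not valid
(13,26,35): 13+26 > 35 → valid
(4,11,19): 4+11 ≤ 19 → not valid
(3,8,12): 3+8 ≤ 12 → not valid
(23,34,52): 23+34 > 52 → valid
(8,17,27): 8+17 ≤ 27 → not valid
(13,37,54): 13+37 ≤ 54 → not valid
2 of the 8 triples form a triangle.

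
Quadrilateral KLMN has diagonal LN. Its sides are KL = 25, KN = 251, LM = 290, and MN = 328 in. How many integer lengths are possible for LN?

From triangle KLN: 226 < LN < 276.
From triangle MLN: 38 < LN < 618.
Intersection: 226 < LN < 276, so integers 227 through 275: 49 values.

49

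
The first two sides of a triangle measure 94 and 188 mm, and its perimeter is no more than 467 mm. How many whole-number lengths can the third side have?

Triangle inequality: 94 < x < 282. Perimeter ≤ 467 gives x ≤ 467 − 94 − 188 = 185.
So 94 < x ≤ 185; integers 95 through 185: 91 values.

91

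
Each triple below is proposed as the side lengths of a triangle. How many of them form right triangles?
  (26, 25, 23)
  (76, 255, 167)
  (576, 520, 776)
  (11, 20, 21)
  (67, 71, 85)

(26,25,23): 23²+25² = 1154 > 676 = 26² → acute
(76,255,167): 76+167 ≤ 255, not a triangle
(576,520,776): 520²+576² = 602176 = 776² → right
(11,20,21): 11²+20² = 521 > 441 = 21² → acute
(67,71,85): 67²+71² = 9530 > 7225 = 85² → acute
1 of the 5 is right.

1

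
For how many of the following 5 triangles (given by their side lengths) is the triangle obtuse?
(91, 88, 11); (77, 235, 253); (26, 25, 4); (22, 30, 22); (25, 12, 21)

(91,88,11): 11²+88² = 7865 < 8281 = 91² → obtuse
(77,235,253): 77²+235² = 61154 < 64009 = 253² → obtuse
(26,25,4): 4²+25² = 641 < 676 = 26² → obtuse
(22,30,22): 22²+22² = 968 > 900 = 30² → acute
(25,12,21): 12²+21² = 585 < 625 = 25² → obtuse
4 of the 5 are obtuse.

4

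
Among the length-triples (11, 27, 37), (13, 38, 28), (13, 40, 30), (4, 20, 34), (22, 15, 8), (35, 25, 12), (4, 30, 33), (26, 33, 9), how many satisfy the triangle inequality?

7

(11,27,37): 11+27 > 37 → valid
(13,28,38): 13+28 > 38 → valid
(13,30,40): 13+30 > 40 → valid
(4,20,34): 4+20 ≤ 34 → not valid
(8,15,22): 8+15 > 22 → valid
(12,25,35): 12+25 > 35 → valid
(4,30,33): 4+30 > 33 → valid
(9,26,33): 9+26 > 33 → valid
7 of the 8 triples form a triangle.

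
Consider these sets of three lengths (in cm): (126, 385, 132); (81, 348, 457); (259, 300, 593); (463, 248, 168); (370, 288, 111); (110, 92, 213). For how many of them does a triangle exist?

(126,132,385): 126+132 ≤ 385 → not valid
(81,348,457): 81+348 ≤ 457 → not valid
(259,300,593): 259+300 ≤ 593 → not valid
(168,248,463): 168+248 ≤ 463 → not valid
(111,288,370): 111+288 > 370 → valid
(92,110,213): 92+110 ≤ 213 → not valid
1 of the 6 triples forms a triangle.

1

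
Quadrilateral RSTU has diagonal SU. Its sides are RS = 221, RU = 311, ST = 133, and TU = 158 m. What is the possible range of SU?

90 < SU < 291

From triangle RSU: |221 − 311| < SU < 221 + 311, i.e. 90 < SU < 532.
From triangle TSU: 25 < SU < 291.
Both must hold, so SU lies in the intersection.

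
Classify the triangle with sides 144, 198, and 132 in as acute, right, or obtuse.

obtuse

Compare the square of the longest side to the sum of squares of the other two: 132² + 144² = 38160 < 39204 = 198².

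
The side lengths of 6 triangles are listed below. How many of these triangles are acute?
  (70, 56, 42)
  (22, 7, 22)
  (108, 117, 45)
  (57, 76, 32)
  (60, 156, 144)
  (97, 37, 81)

1

(70,56,42): 42²+56² = 4900 = 70² → right
(22,7,22): 7²+22² = 533 > 484 = 22² → acute
(108,117,45): 45²+108² = 13689 = 117² → right
(57,76,32): 32²+57² = 4273 < 5776 = 76² → obtuse
(60,156,144): 60²+144² = 24336 = 156² → right
(97,37,81): 37²+81² = 7930 < 9409 = 97² → obtuse
1 of the 6 is acute.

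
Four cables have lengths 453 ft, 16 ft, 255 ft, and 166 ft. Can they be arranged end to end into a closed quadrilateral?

No

For a quadrilateral, each side must be shorter than the sum of the others.
Here the longest side is 453, but the remaining 3 sides sum to only 437.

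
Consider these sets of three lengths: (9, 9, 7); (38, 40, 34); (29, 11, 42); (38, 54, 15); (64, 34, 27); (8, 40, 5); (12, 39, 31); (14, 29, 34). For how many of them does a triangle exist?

(7,9,9): 7+9 > 9 → valid
(34,38,40): 34+38 > 40 → valid
(11,29,42): 11+29 ≤ 42 → not valid
(15,38,54): 15+38 ≤ 54 → not valid
(27,34,64): 27+34 ≤ 64 → not valid
(5,8,40): 5+8 ≤ 40 → not valid
(12,31,39): 12+31 > 39 → valid
(14,29,34): 14+29 > 34 → valid
4 of the 8 triples form a triangle.

4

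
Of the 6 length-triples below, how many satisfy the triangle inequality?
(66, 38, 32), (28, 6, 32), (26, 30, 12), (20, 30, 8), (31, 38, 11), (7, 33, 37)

(32,38,66): 32+38 > 66 → valid
(6,28,32): 6+28 > 32 → valid
(12,26,30): 12+26 > 30 → valid
(8,20,30): 8+20 ≤ 30 → not valid
(11,31,38): 11+31 > 38 → valid
(7,33,37): 7+33 > 37 → valid
5 of the 6 triples form a triangle.

5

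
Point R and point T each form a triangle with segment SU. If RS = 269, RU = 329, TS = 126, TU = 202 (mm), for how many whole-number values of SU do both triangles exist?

251

From triangle RSU: 60 < SU < 598.
From triangle TSU: 76 < SU < 328.
Intersection: 76 < SU < 328, so integers 77 through 327: 251 values.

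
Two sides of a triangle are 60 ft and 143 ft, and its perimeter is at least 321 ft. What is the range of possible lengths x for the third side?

118 ≤ x < 203 ft

Triangle inequality alone gives 83 < x < 203.
The perimeter condition gives x ≥ 321 − 60 − 143 = 118.
Intersecting the two: 118 ≤ x < 203.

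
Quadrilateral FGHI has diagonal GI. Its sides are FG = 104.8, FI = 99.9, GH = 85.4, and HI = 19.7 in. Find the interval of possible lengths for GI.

From triangle FGI: |104.8 − 99.9| < GI < 104.8 + 99.9, i.e. 4.9 < GI < 204.7.
From triangle HGI: 65.7 < GI < 105.1.
Both must hold, so GI lies in the intersection.

65.7 < GI < 105.1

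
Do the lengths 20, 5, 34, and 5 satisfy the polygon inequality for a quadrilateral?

For a quadrilateral, each side must be shorter than the sum of the others.
Here the longest side is 34, but the remaining 3 sides sum to only 30.

No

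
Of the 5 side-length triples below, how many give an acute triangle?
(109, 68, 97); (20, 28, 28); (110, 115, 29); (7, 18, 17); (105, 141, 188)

(109,68,97): 68²+97² = 14033 > 11881 = 109² → acute
(20,28,28): 20²+28² = 1184 > 784 = 28² → acute
(110,115,29): 29²+110² = 12941 < 13225 = 115² → obtuse
(7,18,17): 7²+17² = 338 > 324 = 18² → acute
(105,141,188): 105²+141² = 30906 < 35344 = 188² → obtuse
3 of the 5 are acute.

3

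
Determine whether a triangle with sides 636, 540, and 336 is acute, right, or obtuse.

Compare the square of the longest side to the sum of squares of the other two: 336² + 540² = 404496 = 636².

right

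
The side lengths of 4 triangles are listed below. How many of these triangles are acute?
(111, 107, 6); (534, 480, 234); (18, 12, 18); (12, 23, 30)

(111,107,6): 6²+107² = 11485 < 12321 = 111² → obtuse
(534,480,234): 234²+480² = 285156 = 534² → right
(18,12,18): 12²+18² = 468 > 324 = 18² → acute
(12,23,30): 12²+23² = 673 < 900 = 30² → obtuse
1 of the 4 is acute.

1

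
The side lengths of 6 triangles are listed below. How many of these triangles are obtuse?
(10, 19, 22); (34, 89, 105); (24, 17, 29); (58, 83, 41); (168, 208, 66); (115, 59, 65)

5

(10,19,22): 10²+19² = 461 < 484 = 22² → obtuse
(34,89,105): 34²+89² = 9077 < 11025 = 105² → obtuse
(24,17,29): 17²+24² = 865 > 841 = 29² → acute
(58,83,41): 41²+58² = 5045 < 6889 = 83² → obtuse
(168,208,66): 66²+168² = 32580 < 43264 = 208² → obtuse
(115,59,65): 59²+65² = 7706 < 13225 = 115² → obtuse
5 of the 6 are obtuse.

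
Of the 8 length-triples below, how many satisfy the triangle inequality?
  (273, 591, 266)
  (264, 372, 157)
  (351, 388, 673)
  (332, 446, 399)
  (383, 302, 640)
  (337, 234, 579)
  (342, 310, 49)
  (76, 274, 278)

6

(266,273,591): 266+273 ≤ 591 → not valid
(157,264,372): 157+264 > 372 → valid
(351,388,673): 351+388 > 673 → valid
(332,399,446): 332+399 > 446 → valid
(302,383,640): 302+383 > 640 → valid
(234,337,579): 234+337 ≤ 579 → not valid
(49,310,342): 49+310 > 342 → valid
(76,274,278): 76+274 > 278 → valid
6 of the 8 triples form a triangle.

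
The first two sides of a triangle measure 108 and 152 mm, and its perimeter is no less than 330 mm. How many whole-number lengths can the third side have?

190

Triangle inequality: 44 < x < 260. Perimeter ≥ 330 gives x ≥ 330 − 108 − 152 = 70.
So 70 ≤ x < 260; integers 70 through 259: 190 values.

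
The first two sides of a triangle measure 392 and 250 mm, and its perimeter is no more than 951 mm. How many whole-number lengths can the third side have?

167

Triangle inequality: 142 < x < 642. Perimeter ≤ 951 gives x ≤ 951 − 392 − 250 = 309.
So 142 < x ≤ 309; integers 143 through 309: 167 values.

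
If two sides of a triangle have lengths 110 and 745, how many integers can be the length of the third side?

219

The third side lies in the open interval (635, 855).
Integers from 636 to 854 inclusive: 854 − 636 + 1 = 219.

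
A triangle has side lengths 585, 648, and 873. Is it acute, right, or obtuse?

right

Compare the square of the longest side to the sum of squares of the other two: 585² + 648² = 762129 = 873².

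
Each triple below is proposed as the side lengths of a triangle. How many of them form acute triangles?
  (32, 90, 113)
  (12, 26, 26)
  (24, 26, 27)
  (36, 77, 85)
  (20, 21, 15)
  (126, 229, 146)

3

(32,90,113): 32²+90² = 9124 < 12769 = 113² → obtuse
(12,26,26): 12²+26² = 820 > 676 = 26² → acute
(24,26,27): 24²+26² = 1252 > 729 = 27² → acute
(36,77,85): 36²+77² = 7225 = 85² → right
(20,21,15): 15²+20² = 625 > 441 = 21² → acute
(126,229,146): 126²+146² = 37192 < 52441 = 229² → obtuse
3 of the 6 are acute.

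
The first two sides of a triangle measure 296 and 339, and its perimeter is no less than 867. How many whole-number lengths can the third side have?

Triangle inequality: 43 < x < 635. Perimeter ≥ 867 gives x ≥ 867 − 296 − 339 = 232.
So 232 ≤ x < 635; integers 232 through 634: 403 values.

403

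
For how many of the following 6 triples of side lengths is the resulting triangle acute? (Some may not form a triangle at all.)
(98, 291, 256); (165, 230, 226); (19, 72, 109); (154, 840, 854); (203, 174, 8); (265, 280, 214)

2

(98,291,256): 98²+256² = 75140 < 84681 = 291² → obtuse
(165,230,226): 165²+226² = 78301 > 52900 = 230² → acute
(19,72,109): 19+72 ≤ 109, not a triangle
(154,840,854): 154²+840² = 729316 = 854² → right
(203,174,8): 8+174 ≤ 203, not a triangle
(265,280,214): 214²+265² = 116021 > 78400 = 280² → acute
2 of the 6 are acute.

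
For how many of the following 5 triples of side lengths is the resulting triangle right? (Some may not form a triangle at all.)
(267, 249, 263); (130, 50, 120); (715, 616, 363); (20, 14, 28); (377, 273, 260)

3

(267,249,263): 249²+263² = 131170 > 71289 = 267² → acute
(130,50,120): 50²+120² = 16900 = 130² → right
(715,616,363): 363²+616² = 511225 = 715² → right
(20,14,28): 14²+20² = 596 < 784 = 28² → obtuse
(377,273,260): 260²+273² = 142129 = 377² → right
3 of the 5 are right.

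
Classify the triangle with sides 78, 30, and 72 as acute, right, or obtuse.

Compare the square of the longest side to the sum of squares of the other two: 30² + 72² = 6084 = 78².

right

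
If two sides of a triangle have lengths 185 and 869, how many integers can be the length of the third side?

369

The third side lies in the open interval (684, 1054).
Integers from 685 to 1053 inclusive: 1053 − 685 + 1 = 369.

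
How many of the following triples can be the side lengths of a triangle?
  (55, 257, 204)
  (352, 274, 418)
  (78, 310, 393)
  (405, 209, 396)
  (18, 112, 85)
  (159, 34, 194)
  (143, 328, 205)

(55,204,257): 55+204 > 257 → valid
(274,352,418): 274+352 > 418 → valid
(78,310,393): 78+310 ≤ 393 → not valid
(209,396,405): 209+396 > 405 → valid
(18,85,112): 18+85 ≤ 112 → not valid
(34,159,194): 34+159 ≤ 194 → not valid
(143,205,328): 143+205 > 328 → valid
4 of the 7 triples form a triangle.

4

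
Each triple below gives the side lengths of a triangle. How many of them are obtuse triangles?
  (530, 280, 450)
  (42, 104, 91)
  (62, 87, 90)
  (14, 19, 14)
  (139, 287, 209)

2

(530,280,450): 280²+450² = 280900 = 530² → right
(42,104,91): 42²+91² = 10045 < 10816 = 104² → obtuse
(62,87,90): 62²+87² = 11413 > 8100 = 90² → acute
(14,19,14): 14²+14² = 392 > 361 = 19² → acute
(139,287,209): 139²+209² = 63002 < 82369 = 287² → obtuse
2 of the 5 are obtuse.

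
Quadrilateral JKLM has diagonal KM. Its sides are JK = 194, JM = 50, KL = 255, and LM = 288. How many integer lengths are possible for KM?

From triangle JKM: 144 < KM < 244.
From triangle LKM: 33 < KM < 543.
Intersection: 144 < KM < 244, so integers 145 through 243: 99 values.

99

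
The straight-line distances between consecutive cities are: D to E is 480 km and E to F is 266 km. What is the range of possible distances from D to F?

214 ≤ DF ≤ 746 km

By the triangle inequality, |480 − 266| ≤ DF ≤ 480 + 266.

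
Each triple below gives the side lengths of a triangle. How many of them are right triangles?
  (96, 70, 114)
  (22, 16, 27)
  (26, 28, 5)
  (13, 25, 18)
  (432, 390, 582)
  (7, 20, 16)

(96,70,114): 70²+96² = 14116 > 12996 = 114² → acute
(22,16,27): 16²+22² = 740 > 729 = 27² → acute
(26,28,5): 5²+26² = 701 < 784 = 28² → obtuse
(13,25,18): 13²+18² = 493 < 625 = 25² → obtuse
(432,390,582): 390²+432² = 338724 = 582² → right
(7,20,16): 7²+16² = 305 < 400 = 20² → obtuse
1 of the 6 is right.

1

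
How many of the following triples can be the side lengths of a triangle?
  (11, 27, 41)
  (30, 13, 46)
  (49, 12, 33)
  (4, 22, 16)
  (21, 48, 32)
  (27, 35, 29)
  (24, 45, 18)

(11,27,41): 11+27 ≤ 41 → not valid
(13,30,46): 13+30 ≤ 46 → not valid
(12,33,49): 12+33 ≤ 49 → not valid
(4,16,22): 4+16 ≤ 22 → not valid
(21,32,48): 21+32 > 48 → valid
(27,29,35): 27+29 > 35 → valid
(18,24,45): 18+24 ≤ 45 → not valid
2 of the 7 triples form a triangle.

2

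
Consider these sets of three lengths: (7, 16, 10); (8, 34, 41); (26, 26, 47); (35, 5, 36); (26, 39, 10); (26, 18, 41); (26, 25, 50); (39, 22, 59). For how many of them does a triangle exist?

(7,10,16): 7+10 > 16 → valid
(8,34,41): 8+34 > 41 → valid
(26,26,47): 26+26 > 47 → valid
(5,35,36): 5+35 > 36 → valid
(10,26,39): 10+26 ≤ 39 → not valid
(18,26,41): 18+26 > 41 → valid
(25,26,50): 25+26 > 50 → valid
(22,39,59): 22+39 > 59 → valid
7 of the 8 triples form a triangle.

7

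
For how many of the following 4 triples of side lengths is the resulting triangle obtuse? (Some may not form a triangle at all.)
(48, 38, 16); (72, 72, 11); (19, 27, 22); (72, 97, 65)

1

(48,38,16): 16²+38² = 1700 < 2304 = 48² → obtuse
(72,72,11): 11²+72² = 5305 > 5184 = 72² → acute
(19,27,22): 19²+22² = 845 > 729 = 27² → acute
(72,97,65): 65²+72² = 9409 = 97² → right
1 of the 4 is obtuse.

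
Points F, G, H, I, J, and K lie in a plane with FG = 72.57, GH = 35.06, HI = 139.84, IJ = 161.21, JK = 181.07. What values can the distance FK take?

0 ≤ FK ≤ 589.75

The maximum is all hops collinear in one direction: 72.57 + 35.06 + 139.84 + 161.21 + 181.07 = 589.75.
The longest hop is 181.07; the others sum to 408.68. Since 181.07 ≤ 408.68, the path can fold back on itself completely, so the minimum distance is 0.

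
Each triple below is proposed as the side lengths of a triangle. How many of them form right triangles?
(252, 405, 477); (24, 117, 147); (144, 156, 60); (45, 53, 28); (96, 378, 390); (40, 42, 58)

(252,405,477): 252²+405² = 227529 = 477² → right
(24,117,147): 24+117 ≤ 147, not a triangle
(144,156,60): 60²+144² = 24336 = 156² → right
(45,53,28): 28²+45² = 2809 = 53² → right
(96,378,390): 96²+378² = 152100 = 390² → right
(40,42,58): 40²+42² = 3364 = 58² → right
5 of the 6 are right.

5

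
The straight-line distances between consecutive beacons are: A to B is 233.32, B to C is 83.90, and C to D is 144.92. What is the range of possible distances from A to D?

4.50 ≤ AD ≤ 462.14

The maximum is all hops collinear in one direction: 233.32 + 83.90 + 144.92 = 462.14.
The longest hop is 233.32; the others sum to 228.82. Folding the others back against it leaves at least 233.32 − 228.82 = 4.50.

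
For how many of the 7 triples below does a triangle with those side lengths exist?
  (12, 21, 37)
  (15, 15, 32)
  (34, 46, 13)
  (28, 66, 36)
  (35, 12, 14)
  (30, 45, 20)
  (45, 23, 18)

(12,21,37): 12+21 ≤ 37 → not valid
(15,15,32): 15+15 ≤ 32 → not valid
(13,34,46): 13+34 > 46 → valid
(28,36,66): 28+36 ≤ 66 → not valid
(12,14,35): 12+14 ≤ 35 → not valid
(20,30,45): 20+30 > 45 → valid
(18,23,45): 18+23 ≤ 45 → not valid
2 of the 7 triples form a triangle.

2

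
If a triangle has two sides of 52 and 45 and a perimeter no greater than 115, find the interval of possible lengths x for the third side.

7 < x ≤ 18

Triangle inequality alone gives 7 < x < 97.
The perimeter condition gives x ≤ 115 − 52 − 45 = 18.
Intersecting the two: 7 < x ≤ 18.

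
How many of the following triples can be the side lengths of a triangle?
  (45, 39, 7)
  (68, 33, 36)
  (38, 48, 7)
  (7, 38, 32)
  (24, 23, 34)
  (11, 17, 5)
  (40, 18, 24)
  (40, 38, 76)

6

(7,39,45): 7+39 > 45 → valid
(33,36,68): 33+36 > 68 → valid
(7,38,48): 7+38 ≤ 48 → not valid
(7,32,38): 7+32 > 38 → valid
(23,24,34): 23+24 > 34 → valid
(5,11,17): 5+11 ≤ 17 → not valid
(18,24,40): 18+24 > 40 → valid
(38,40,76): 38+40 > 76 → valid
6 of the 8 triples form a triangle.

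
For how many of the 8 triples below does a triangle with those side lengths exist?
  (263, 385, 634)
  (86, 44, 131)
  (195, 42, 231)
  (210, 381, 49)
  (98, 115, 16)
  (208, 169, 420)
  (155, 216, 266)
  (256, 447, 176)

3

(263,385,634): 263+385 > 634 → valid
(44,86,131): 44+86 ≤ 131 → not valid
(42,195,231): 42+195 > 231 → valid
(49,210,381): 49+210 ≤ 381 → not valid
(16,98,115): 16+98 ≤ 115 → not valid
(169,208,420): 169+208 ≤ 420 → not valid
(155,216,266): 155+216 > 266 → valid
(176,256,447): 176+256 ≤ 447 → not valid
3 of the 8 triples form a triangle.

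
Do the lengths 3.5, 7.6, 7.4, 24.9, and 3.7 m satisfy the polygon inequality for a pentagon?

No

For a pentagon, each side must be shorter than the sum of the others.
Here the longest side is 24.9, but the remaining 4 sides sum to only 22.2.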